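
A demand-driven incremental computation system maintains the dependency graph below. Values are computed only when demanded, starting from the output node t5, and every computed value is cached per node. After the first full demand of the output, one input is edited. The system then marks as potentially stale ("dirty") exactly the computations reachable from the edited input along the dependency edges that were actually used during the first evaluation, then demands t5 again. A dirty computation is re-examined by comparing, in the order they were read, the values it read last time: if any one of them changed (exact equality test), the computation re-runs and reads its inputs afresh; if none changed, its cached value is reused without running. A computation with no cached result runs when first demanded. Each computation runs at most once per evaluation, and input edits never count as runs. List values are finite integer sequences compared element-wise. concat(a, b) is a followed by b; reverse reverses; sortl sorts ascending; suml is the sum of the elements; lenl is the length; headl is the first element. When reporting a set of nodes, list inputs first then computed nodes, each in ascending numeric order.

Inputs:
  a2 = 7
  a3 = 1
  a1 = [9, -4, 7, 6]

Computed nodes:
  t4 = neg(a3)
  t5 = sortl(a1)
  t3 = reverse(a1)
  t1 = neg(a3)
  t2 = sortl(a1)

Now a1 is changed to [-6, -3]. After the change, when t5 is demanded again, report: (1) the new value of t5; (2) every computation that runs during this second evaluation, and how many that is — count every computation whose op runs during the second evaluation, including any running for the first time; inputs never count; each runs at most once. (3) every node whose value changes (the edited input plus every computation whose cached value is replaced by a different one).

New value of t5: [-6, -3].
Computations that run: t5 — 1 in total.
Values that change: a1, t5.

First evaluation (everything demanded from the output):
  t5 = sortl([9, -4, 7, 6]) = [-4, 6, 7, 9]

Propagation after the edit:
  t5: runs — a1 [9, -4, 7, 6]->[-6, -3]; result [-6, -3].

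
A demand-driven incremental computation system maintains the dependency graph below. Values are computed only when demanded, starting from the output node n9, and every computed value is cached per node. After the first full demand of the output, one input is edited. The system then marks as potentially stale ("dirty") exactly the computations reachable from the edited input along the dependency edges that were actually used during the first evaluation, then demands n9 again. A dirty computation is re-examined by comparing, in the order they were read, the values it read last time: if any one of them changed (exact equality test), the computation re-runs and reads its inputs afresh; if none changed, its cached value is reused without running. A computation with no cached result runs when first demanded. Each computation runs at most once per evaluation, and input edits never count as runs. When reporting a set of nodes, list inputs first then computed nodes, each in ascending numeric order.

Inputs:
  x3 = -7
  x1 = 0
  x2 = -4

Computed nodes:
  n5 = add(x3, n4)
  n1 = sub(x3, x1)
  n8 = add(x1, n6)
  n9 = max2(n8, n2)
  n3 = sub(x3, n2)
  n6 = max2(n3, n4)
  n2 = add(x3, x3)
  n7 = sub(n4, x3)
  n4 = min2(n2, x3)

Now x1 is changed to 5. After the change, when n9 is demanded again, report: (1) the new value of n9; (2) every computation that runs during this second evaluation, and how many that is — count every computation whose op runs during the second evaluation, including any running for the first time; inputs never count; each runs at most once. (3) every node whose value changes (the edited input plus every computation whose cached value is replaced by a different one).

New value of n9: 12.
Computations that run: n8, n9 — 2 in total.
Values that change: x1, n8, n9.

First evaluation (everything demanded from the output):
  n2 = add(-7, -7) = -14
  n3 = sub(-7, -14) = 7
  n4 = min2(-14, -7) = -14
  n6 = max2(7, -14) = 7
  n8 = add(0, 7) = 7
  n9 = max2(7, -14) = 7

Propagation after the edit:
  n8: runs — x1 0->5; result 12.
  n9: runs — n8 7->12; result 12.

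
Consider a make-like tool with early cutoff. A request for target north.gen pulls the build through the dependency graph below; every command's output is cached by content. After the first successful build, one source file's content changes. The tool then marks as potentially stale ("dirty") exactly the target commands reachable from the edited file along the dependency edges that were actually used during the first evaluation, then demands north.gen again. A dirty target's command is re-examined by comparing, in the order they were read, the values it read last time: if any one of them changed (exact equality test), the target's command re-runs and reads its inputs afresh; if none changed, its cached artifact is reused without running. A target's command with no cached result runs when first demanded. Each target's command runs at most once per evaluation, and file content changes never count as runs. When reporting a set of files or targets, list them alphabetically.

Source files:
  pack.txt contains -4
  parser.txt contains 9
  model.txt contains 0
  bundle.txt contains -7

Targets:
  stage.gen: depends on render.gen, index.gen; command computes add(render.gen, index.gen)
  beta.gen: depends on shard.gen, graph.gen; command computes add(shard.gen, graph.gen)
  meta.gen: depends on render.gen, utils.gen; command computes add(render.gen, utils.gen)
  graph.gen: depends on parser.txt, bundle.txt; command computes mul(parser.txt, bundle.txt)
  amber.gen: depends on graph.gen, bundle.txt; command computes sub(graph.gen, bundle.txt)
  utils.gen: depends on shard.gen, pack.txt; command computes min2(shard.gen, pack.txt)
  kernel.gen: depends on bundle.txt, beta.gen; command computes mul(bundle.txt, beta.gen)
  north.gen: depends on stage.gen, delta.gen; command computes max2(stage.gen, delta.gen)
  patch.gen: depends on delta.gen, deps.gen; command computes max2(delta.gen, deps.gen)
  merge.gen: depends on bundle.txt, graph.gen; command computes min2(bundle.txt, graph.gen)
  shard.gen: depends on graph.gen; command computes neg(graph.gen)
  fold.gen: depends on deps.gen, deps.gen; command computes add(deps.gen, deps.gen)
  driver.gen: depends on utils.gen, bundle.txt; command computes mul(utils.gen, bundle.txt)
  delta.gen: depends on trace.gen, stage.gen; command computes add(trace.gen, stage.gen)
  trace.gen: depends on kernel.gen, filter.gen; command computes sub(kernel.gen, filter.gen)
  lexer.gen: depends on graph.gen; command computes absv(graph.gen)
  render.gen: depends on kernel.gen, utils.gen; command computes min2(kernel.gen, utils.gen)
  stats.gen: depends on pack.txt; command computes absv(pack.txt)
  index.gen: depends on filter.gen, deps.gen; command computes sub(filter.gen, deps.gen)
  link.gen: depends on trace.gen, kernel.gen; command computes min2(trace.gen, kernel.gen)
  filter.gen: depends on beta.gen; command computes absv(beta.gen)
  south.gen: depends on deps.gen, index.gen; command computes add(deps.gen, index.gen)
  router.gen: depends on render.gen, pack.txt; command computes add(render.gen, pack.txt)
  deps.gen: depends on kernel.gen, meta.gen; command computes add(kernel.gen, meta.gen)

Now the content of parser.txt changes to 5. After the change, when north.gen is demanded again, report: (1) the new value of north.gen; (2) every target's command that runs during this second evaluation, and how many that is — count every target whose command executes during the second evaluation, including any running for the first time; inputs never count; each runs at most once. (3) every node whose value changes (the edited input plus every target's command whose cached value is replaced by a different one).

First demand of the output computes:
  graph.gen = mul(9, -7) = -63
  shard.gen = neg(-63) = 63
  beta.gen = add(63, -63) = 0
  filter.gen = absv(0) = 0
  kernel.gen = mul(-7, 0) = 0
  trace.gen = sub(0, 0) = 0
  utils.gen = min2(63, -4) = -4
  render.gen = min2(0, -4) = -4
  meta.gen = add(-4, -4) = -8
  deps.gen = add(0, -8) = -8
  index.gen = sub(0, -8) = 8
  stage.gen = add(-4, 8) = 4
  delta.gen = add(0, 4) = 4
  north.gen = max2(4, 4) = 4

After the edit, cleaning proceeds:
  graph.gen: a read changed (parser.txt 9->5) — executes, giving -35.
  shard.gen: a read changed (graph.gen -63->-35) — executes, giving 35.
  beta.gen: a read changed (shard.gen 63->35; graph.gen -63->-35) — executes, giving 0 — identical to its old value.
  filter.gen: dirty, but its reads are unchanged (beta.gen unchanged); cached 0 stands.
  kernel.gen: dirty, but its reads are unchanged (bundle.txt unchanged, beta.gen unchanged); cached 0 stands.
  trace.gen: dirty, but its reads are unchanged (kernel.gen unchanged, filter.gen unchanged); cached 0 stands.
  utils.gen: a read changed (shard.gen 63->35) — executes, giving -4 — identical to its old value.
  render.gen: dirty, but its reads are unchanged (kernel.gen unchanged, utils.gen unchanged); cached -4 stands.
  meta.gen: dirty, but its reads are unchanged (render.gen unchanged, utils.gen unchanged); cached -8 stands.
  deps.gen: dirty, but its reads are unchanged (kernel.gen unchanged, meta.gen unchanged); cached -8 stands.
  index.gen: dirty, but its reads are unchanged (filter.gen unchanged, deps.gen unchanged); cached 8 stands.
  stage.gen: dirty, but its reads are unchanged (render.gen unchanged, index.gen unchanged); cached 4 stands.
  delta.gen: dirty, but its reads are unchanged (trace.gen unchanged, stage.gen unchanged); cached 4 stands.
  north.gen: dirty, but its reads are unchanged (stage.gen unchanged, delta.gen unchanged); cached 4 stands.

Note where the cutoff bites: filter.gen is checked, finds nothing changed, and keeps its cache.

Demanding north.gen again yields 4.
4 target commands run: beta.gen, graph.gen, shard.gen, utils.gen.
The nodes whose values change: graph.gen, parser.txt, shard.gen.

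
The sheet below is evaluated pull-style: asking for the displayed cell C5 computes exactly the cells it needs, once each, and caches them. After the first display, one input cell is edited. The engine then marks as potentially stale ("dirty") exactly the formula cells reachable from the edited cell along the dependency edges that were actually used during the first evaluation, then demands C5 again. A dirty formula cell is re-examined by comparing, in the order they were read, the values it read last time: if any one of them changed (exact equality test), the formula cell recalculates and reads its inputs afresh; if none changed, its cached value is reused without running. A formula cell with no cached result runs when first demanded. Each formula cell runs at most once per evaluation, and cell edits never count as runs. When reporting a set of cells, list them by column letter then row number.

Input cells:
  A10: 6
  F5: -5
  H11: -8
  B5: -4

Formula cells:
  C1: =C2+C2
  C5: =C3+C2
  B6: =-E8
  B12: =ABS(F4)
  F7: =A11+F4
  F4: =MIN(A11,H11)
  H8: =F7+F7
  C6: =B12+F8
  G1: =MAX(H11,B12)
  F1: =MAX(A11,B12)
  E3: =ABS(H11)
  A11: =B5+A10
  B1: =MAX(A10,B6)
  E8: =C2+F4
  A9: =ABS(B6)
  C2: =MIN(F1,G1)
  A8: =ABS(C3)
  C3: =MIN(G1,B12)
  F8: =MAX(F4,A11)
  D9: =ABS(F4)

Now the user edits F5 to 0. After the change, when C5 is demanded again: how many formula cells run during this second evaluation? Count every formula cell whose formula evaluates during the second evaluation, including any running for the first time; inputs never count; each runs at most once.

First demand of the output computes:
  A11 = -4 + 6 = 2
  F4 = MIN(2, -8) = -8
  B12 = ABS(-8) = 8
  F1 = MAX(2, 8) = 8
  G1 = MAX(-8, 8) = 8
  C2 = MIN(8, 8) = 8
  C3 = MIN(8, 8) = 8
  C5 = 8 + 8 = 16

After the edit, cleaning proceeds:
  no node depends on F5 at all; the second demand re-runs nothing.

Note the shortcut — nothing in the graph depends on F5 at all, so no recomputation happens.

0 formula cells run: none.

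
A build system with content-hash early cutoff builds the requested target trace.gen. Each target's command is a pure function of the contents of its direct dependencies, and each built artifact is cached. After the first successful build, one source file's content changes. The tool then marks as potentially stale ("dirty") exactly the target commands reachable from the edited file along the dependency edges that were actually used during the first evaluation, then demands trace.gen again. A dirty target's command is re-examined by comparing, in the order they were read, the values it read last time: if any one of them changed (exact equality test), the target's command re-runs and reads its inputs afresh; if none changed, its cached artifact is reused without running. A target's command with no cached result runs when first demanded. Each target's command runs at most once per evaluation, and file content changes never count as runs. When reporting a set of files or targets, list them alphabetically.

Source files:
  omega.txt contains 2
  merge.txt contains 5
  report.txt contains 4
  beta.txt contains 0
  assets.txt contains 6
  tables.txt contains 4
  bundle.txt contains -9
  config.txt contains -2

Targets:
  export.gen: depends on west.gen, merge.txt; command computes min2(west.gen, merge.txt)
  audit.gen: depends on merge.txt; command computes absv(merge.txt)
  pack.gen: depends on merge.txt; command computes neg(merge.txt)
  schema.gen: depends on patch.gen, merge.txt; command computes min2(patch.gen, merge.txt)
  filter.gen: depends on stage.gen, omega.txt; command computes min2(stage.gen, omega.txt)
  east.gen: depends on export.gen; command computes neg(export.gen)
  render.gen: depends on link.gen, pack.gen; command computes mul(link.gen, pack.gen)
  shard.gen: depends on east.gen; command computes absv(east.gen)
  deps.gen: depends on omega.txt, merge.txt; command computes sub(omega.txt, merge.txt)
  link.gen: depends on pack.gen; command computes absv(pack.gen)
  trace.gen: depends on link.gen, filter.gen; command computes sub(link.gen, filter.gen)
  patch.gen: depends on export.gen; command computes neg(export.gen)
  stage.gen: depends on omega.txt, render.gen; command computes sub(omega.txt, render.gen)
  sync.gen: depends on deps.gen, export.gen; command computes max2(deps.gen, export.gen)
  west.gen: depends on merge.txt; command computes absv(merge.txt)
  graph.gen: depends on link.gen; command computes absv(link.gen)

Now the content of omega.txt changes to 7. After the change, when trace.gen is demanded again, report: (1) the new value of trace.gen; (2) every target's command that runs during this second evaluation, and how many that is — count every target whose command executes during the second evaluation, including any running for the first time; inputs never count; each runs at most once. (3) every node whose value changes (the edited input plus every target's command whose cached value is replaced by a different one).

First evaluation (everything demanded from the output):
  pack.gen = neg(5) = -5
  link.gen = absv(-5) = 5
  render.gen = mul(5, -5) = -25
  stage.gen = sub(2, -25) = 27
  filter.gen = min2(27, 2) = 2
  trace.gen = sub(5, 2) = 3

Propagation after the edit:
  stage.gen: runs — omega.txt 2->7; result 32.
  filter.gen: runs — stage.gen 27->32; omega.txt 2->7; result 7.
  trace.gen: runs — filter.gen 2->7; result -2.

New value of trace.gen: -2.
Target commands that run: filter.gen, stage.gen, trace.gen — 3 in total.
Values that change: filter.gen, omega.txt, stage.gen, trace.gen.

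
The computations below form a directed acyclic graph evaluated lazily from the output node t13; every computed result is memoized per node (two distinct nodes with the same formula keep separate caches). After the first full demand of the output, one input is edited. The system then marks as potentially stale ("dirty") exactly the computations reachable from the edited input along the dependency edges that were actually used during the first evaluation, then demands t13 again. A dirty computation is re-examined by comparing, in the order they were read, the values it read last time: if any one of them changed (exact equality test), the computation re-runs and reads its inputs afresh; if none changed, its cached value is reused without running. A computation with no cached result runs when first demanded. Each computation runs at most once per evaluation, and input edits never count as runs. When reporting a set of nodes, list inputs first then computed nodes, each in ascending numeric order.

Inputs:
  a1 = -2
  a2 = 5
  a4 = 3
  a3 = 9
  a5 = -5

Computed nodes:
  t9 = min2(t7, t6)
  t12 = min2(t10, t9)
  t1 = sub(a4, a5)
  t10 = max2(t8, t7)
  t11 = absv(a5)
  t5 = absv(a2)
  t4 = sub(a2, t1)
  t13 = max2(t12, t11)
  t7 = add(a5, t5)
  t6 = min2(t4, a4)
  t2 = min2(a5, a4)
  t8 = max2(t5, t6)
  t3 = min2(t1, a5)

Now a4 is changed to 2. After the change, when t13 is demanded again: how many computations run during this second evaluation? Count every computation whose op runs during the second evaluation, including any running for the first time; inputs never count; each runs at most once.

7 computations run: t1, t4, t6, t8, t9, t12, t13.
Note where the cutoff bites: t10 is checked, finds nothing changed, and keeps its cache.

First demand of the output computes:
  t1 = sub(3, -5) = 8
  t4 = sub(5, 8) = -3
  t5 = absv(5) = 5
  t6 = min2(-3, 3) = -3
  t7 = add(-5, 5) = 0
  t8 = max2(5, -3) = 5
  t9 = min2(0, -3) = -3
  t10 = max2(5, 0) = 5
  t11 = absv(-5) = 5
  t12 = min2(5, -3) = -3
  t13 = max2(-3, 5) = 5

After the edit, cleaning proceeds:
  t1: a read changed (a4 3->2) — executes, giving 7.
  t4: a read changed (t1 8->7) — executes, giving -2.
  t6: a read changed (t4 -3->-2; a4 3->2) — executes, giving -2.
  t8: a read changed (t6 -3->-2) — executes, giving 5 — identical to its old value.
  t9: a read changed (t6 -3->-2) — executes, giving -2.
  t10: dirty, but its reads are unchanged (t8 unchanged, t7 unchanged); cached 5 stands.
  t12: a read changed (t9 -3->-2) — executes, giving -2.
  t13: a read changed (t12 -3->-2) — executes, giving 5 — identical to its old value.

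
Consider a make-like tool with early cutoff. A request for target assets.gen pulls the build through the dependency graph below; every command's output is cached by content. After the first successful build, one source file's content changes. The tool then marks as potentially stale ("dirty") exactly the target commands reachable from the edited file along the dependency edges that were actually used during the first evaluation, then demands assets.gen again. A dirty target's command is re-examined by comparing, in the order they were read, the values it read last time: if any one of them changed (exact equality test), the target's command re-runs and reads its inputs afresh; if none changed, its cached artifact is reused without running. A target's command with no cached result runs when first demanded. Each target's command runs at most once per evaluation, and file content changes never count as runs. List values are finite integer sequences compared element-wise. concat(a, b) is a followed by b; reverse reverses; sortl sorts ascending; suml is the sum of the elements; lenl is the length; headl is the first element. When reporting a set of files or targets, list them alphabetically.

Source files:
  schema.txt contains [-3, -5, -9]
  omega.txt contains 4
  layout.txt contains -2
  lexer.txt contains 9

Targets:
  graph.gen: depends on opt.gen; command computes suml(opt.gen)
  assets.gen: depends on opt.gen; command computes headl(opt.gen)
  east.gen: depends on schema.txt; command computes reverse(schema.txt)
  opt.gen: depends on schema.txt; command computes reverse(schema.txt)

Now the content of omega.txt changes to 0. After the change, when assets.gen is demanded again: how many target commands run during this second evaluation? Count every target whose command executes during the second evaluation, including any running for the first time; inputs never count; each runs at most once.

0 target commands run: none.
Note the shortcut — nothing in the graph depends on omega.txt at all, so no recomputation happens.

First demand of the output computes:
  opt.gen = reverse([-3, -5, -9]) = [-9, -5, -3]
  assets.gen = headl([-9, -5, -3]) = -9

After the edit, cleaning proceeds:
  no node depends on omega.txt at all; the second demand re-runs nothing.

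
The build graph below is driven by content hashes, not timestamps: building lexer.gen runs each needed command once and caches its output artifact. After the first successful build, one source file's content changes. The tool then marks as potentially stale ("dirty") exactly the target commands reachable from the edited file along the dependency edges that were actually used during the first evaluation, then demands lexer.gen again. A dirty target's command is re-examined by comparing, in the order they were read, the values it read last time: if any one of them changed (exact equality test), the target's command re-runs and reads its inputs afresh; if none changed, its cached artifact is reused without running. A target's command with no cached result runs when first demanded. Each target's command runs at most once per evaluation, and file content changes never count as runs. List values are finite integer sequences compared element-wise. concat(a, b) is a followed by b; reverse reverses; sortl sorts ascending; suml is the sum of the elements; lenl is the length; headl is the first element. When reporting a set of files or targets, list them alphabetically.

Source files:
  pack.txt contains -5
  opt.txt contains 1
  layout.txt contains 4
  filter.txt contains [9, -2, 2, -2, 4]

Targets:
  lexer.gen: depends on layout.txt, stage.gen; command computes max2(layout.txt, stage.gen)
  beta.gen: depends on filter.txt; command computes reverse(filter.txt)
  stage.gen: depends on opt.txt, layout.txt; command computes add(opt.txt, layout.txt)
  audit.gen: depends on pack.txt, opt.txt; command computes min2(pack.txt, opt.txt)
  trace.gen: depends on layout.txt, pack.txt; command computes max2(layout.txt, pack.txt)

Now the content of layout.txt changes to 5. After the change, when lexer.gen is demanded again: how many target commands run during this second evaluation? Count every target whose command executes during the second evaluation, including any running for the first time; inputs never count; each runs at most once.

Run set: lexer.gen, stage.gen (2 run).

Initial pass — values computed on the first demand:
  stage.gen = add(1, 4) = 5
  lexer.gen = max2(4, 5) = 5

Second demand — change propagation:
  stage.gen: re-runs because layout.txt 4->5; new result 6.
  lexer.gen: re-runs because layout.txt 4->5; stage.gen 5->6; new result 6.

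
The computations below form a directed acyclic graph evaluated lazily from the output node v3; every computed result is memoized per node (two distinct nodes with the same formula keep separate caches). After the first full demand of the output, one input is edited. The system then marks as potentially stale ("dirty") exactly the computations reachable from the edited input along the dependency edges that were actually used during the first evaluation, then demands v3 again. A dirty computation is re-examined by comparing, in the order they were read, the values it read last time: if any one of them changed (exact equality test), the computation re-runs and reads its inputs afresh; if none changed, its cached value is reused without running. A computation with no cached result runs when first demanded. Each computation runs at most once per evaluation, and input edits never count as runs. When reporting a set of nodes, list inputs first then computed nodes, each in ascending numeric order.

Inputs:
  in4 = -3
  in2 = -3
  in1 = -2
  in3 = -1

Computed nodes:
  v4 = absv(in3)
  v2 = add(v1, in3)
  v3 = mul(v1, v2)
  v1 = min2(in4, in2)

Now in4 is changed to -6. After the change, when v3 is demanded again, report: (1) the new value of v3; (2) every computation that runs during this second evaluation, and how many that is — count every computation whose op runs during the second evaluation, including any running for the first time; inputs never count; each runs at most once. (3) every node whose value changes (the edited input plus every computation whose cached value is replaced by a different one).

First demand of the output computes:
  v1 = min2(-3, -3) = -3
  v2 = add(-3, -1) = -4
  v3 = mul(-3, -4) = 12

After the edit, cleaning proceeds:
  v1: a read changed (in4 -3->-6) — executes, giving -6.
  v2: a read changed (v1 -3->-6) — executes, giving -7.
  v3: a read changed (v1 -3->-6; v2 -4->-7) — executes, giving 42.

Demanding v3 again yields 42.
3 computations run: v1, v2, v3.
The nodes whose values change: in4, v1, v2, v3.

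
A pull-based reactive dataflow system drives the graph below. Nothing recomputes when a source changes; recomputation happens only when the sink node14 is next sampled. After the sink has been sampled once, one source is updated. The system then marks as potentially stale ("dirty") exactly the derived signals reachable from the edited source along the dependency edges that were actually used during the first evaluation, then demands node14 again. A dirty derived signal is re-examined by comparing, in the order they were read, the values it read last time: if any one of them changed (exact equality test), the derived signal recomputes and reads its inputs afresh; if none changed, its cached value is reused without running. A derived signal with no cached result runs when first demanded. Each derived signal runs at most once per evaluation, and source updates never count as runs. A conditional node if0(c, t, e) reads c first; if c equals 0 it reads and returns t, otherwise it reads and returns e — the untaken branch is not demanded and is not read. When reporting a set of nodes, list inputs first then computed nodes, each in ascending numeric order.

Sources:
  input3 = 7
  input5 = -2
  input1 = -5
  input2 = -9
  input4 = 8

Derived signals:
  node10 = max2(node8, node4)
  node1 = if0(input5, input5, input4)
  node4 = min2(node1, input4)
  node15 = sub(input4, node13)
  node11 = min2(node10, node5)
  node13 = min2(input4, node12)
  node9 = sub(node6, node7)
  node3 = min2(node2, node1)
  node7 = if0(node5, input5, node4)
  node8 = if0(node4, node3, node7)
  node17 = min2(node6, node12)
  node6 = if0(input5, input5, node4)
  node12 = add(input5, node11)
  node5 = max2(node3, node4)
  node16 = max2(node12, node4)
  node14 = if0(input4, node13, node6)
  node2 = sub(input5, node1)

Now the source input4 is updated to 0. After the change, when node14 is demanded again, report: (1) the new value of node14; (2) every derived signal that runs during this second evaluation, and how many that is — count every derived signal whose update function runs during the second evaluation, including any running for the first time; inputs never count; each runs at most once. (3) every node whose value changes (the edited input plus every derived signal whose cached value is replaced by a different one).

First evaluation (everything demanded from the output):
  node1 = if0(input5=-2 -> else branch input4) = 8
  node4 = min2(8, 8) = 8
  node6 = if0(input5=-2 -> else branch node4) = 8
  node14 = if0(input4=8 -> else branch node6) = 8

Propagation after the edit:
  node1: runs — input4 8->0; result 0.
  node2: demanded for the first time — runs, produces -2.
  node3: demanded for the first time — runs, produces -2.
  node4: runs — node1 8->0; input4 8->0; result 0.
  node5: demanded for the first time — runs, produces 0.
  node6: marked dirty but never re-examined — demand shifted away from it.
  node8: demanded for the first time — runs, produces -2.
  node10: demanded for the first time — runs, produces 0.
  node11: demanded for the first time — runs, produces 0.
  node12: demanded for the first time — runs, produces -2.
  node13: demanded for the first time — runs, produces -2.
  node14: runs — input4 8->0; result -2.

Key observation: a condition flipped, so demand moved to the other branch — node6 is never re-examined.

New value of node14: -2.
Derived signals that run: node1, node2, node3, node4, node5, node8, node10, node11, node12, node13, node14 — 11 in total.
Values that change: input4, node1, node4, node14.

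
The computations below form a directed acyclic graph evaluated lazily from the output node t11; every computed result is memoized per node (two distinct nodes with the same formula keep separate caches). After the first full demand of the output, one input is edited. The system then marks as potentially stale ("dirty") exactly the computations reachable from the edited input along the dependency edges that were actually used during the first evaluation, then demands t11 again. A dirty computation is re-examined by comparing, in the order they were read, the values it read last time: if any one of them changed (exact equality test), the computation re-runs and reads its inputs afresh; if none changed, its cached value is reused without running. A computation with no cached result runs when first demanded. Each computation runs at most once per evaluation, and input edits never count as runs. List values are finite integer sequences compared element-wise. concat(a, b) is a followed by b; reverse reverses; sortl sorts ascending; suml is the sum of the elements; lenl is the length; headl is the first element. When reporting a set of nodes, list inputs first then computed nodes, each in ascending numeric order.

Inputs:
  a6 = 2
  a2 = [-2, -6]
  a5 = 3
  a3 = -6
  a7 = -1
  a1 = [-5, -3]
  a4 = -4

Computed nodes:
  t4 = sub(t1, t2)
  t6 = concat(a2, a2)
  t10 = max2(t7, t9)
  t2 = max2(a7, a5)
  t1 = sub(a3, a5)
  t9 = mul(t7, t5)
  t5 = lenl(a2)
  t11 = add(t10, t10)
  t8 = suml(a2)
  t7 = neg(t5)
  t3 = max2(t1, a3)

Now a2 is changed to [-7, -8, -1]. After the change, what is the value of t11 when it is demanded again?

First demand of the output computes:
  t5 = lenl([-2, -6]) = 2
  t7 = neg(2) = -2
  t9 = mul(-2, 2) = -4
  t10 = max2(-2, -4) = -2
  t11 = add(-2, -2) = -4

After the edit, cleaning proceeds:
  t5: a read changed (a2 [-2, -6]->[-7, -8, -1]) — executes, giving 3.
  t7: a read changed (t5 2->3) — executes, giving -3.
  t9: a read changed (t7 -2->-3; t5 2->3) — executes, giving -9.
  t10: a read changed (t7 -2->-3; t9 -4->-9) — executes, giving -3.
  t11: a read changed (t10 -2->-3; t10 -2->-3) — executes, giving -6.

Demanding t11 again yields -6.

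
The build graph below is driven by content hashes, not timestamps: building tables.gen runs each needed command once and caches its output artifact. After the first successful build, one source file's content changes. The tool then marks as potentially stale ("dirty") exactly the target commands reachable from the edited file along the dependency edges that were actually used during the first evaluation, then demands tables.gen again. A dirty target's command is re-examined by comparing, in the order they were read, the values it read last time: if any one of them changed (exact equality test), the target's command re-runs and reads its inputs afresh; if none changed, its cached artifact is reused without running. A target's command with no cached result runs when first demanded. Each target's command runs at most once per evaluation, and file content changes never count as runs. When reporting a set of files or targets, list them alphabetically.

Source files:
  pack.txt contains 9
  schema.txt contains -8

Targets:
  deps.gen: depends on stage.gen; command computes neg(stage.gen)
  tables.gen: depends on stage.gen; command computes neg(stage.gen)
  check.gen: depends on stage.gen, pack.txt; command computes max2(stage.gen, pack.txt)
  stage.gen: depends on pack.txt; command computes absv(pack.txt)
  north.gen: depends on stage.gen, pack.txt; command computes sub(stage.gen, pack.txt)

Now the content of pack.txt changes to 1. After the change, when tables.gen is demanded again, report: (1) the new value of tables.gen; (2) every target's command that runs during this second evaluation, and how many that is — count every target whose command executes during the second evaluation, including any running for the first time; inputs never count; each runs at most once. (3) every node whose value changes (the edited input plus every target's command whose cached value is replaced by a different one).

Initial pass — values computed on the first demand:
  stage.gen = absv(9) = 9
  tables.gen = neg(9) = -9

Second demand — change propagation:
  stage.gen: re-runs because pack.txt 9->1; new result 1.
  tables.gen: re-runs because stage.gen 9->1; new result -1.

tables.gen now evaluates to -1.
Run set: stage.gen, tables.gen (2 run).
Changed values: pack.txt, stage.gen, tables.gen.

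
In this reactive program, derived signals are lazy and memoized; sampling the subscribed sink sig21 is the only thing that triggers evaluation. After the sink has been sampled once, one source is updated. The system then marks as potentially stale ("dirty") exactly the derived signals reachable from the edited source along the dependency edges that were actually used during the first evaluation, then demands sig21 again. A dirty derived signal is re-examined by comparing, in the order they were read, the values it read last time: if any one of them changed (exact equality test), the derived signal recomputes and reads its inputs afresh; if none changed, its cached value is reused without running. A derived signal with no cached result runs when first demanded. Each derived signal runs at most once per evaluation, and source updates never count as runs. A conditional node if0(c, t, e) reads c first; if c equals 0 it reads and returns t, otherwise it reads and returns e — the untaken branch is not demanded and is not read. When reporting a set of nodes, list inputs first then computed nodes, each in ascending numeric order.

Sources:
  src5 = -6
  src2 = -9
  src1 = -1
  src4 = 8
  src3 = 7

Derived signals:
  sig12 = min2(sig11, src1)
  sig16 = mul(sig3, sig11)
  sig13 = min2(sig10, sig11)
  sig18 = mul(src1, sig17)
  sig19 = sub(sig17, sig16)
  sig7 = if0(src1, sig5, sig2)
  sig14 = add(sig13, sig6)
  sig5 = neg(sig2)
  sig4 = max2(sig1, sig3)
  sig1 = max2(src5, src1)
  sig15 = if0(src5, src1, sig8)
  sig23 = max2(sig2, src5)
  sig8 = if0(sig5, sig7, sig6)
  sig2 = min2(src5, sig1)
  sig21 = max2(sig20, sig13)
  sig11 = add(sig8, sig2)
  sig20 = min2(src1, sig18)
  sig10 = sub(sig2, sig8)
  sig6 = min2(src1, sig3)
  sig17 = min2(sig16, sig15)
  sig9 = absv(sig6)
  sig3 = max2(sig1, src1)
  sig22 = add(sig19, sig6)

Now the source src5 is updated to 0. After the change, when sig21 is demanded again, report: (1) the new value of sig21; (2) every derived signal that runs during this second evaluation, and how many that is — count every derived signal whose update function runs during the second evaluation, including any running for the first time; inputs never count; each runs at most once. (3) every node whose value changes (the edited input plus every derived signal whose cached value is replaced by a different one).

First demand of the output computes:
  sig1 = max2(-6, -1) = -1
  sig2 = min2(-6, -1) = -6
  sig3 = max2(-1, -1) = -1
  sig5 = neg(-6) = 6
  sig6 = min2(-1, -1) = -1
  sig8 = if0(sig5=6 -> else branch sig6) = -1
  sig10 = sub(-6, -1) = -5
  sig11 = add(-1, -6) = -7
  sig13 = min2(-5, -7) = -7
  sig15 = if0(src5=-6 -> else branch sig8) = -1
  sig16 = mul(-1, -7) = 7
  sig17 = min2(7, -1) = -1
  sig18 = mul(-1, -1) = 1
  sig20 = min2(-1, 1) = -1
  sig21 = max2(-1, -7) = -1

After the edit, cleaning proceeds:
  sig1: a read changed (src5 -6->0) — executes, giving 0.
  sig2: a read changed (src5 -6->0; sig1 -1->0) — executes, giving 0.
  sig3: a read changed (sig1 -1->0) — executes, giving 0.
  sig5: a read changed (sig2 -6->0) — executes, giving 0.
  sig6: stays stale; no demand reaches it after the flip.
  sig7: had never run; runs now, result 0.
  sig8: a read changed (sig5 6->0) — executes, giving 0.
  sig10: a read changed (sig2 -6->0; sig8 -1->0) — executes, giving 0.
  sig11: a read changed (sig8 -1->0; sig2 -6->0) — executes, giving 0.
  sig13: a read changed (sig10 -5->0; sig11 -7->0) — executes, giving 0.
  sig15: a read changed (src5 -6->0; sig8 -1->0) — executes, giving -1 — identical to its old value.
  sig16: a read changed (sig3 -1->0; sig11 -7->0) — executes, giving 0.
  sig17: a read changed (sig16 7->0) — executes, giving -1 — identical to its old value.
  sig18: dirty, but its reads are unchanged (src1 unchanged, sig17 unchanged); cached 1 stands.
  sig20: dirty, but its reads are unchanged (src1 unchanged, sig18 unchanged); cached -1 stands.
  sig21: a read changed (sig13 -7->0) — executes, giving 0.

Note the branch switch — demand abandons sig6, which is never re-examined.

Demanding sig21 again yields 0.
13 derived signals run: sig1, sig2, sig3, sig5, sig7, sig8, sig10, sig11, sig13, sig15, sig16, sig17, sig21.
The nodes whose values change: src5, sig1, sig2, sig3, sig5, sig8, sig10, sig11, sig13, sig16, sig21.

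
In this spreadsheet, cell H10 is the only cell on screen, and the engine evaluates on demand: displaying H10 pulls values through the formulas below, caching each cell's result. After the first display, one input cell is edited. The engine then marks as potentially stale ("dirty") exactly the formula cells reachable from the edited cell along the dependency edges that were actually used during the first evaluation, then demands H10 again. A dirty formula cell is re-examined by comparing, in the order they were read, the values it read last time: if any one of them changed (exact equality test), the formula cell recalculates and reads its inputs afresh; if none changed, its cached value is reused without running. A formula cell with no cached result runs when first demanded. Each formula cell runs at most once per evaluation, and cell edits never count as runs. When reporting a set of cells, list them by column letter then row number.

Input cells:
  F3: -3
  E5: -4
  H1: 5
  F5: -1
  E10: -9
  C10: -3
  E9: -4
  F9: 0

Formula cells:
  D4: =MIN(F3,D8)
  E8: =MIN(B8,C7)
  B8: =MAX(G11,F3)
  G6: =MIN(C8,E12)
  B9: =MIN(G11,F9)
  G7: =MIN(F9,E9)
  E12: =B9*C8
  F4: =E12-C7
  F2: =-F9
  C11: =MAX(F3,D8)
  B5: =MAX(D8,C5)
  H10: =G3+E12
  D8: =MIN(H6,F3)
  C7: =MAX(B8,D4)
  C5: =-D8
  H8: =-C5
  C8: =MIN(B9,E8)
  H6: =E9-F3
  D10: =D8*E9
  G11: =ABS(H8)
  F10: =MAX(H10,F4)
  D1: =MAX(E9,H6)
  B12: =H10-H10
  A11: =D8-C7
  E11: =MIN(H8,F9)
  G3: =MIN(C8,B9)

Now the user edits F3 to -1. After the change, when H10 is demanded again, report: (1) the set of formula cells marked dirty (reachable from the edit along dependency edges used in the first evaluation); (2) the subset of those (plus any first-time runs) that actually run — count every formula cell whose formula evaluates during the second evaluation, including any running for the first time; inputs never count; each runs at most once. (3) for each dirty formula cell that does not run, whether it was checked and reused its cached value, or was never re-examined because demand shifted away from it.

Initial pass — values computed on the first demand:
  H6 = -4 - -3 = -1
  D8 = MIN(-1, -3) = -3
  C5 = -(-3) = 3
  D4 = MIN(-3, -3) = -3
  H8 = -(3) = -3
  G11 = ABS(-3) = 3
  B8 = MAX(3, -3) = 3
  B9 = MIN(3, 0) = 0
  C7 = MAX(3, -3) = 3
  E8 = MIN(3, 3) = 3
  C8 = MIN(0, 3) = 0
  E12 = 0 * 0 = 0
  G3 = MIN(0, 0) = 0
  H10 = 0 + 0 = 0

Second demand — change propagation:
  H6: re-runs because F3 -3->-1; new result -3.
  D8: re-runs because H6 -1->-3; F3 -3->-1; new result -3 (unchanged).
  C5: re-examined; everything it read last time is the same (D8 unchanged) — cache 3 kept, no run.
  D4: re-runs because F3 -3->-1; new result -3 (unchanged).
  H8: re-examined; everything it read last time is the same (C5 unchanged) — cache -3 kept, no run.
  G11: re-examined; everything it read last time is the same (H8 unchanged) — cache 3 kept, no run.
  B8: re-runs because F3 -3->-1; new result 3 (unchanged).
  B9: re-examined; everything it read last time is the same (G11 unchanged, F9 unchanged) — cache 0 kept, no run.
  C7: re-examined; everything it read last time is the same (B8 unchanged, D4 unchanged) — cache 3 kept, no run.
  E8: re-examined; everything it read last time is the same (B8 unchanged, C7 unchanged) — cache 3 kept, no run.
  C8: re-examined; everything it read last time is the same (B9 unchanged, E8 unchanged) — cache 0 kept, no run.
  E12: re-examined; everything it read last time is the same (B9 unchanged, C8 unchanged) — cache 0 kept, no run.
  G3: re-examined; everything it read last time is the same (C8 unchanged, B9 unchanged) — cache 0 kept, no run.
  H10: re-examined; everything it read last time is the same (G3 unchanged, E12 unchanged) — cache 0 kept, no run.

The important point: at C5 every value read last time is unchanged, so the dirty flag clears without a run.

Dirty set: B8, B9, C5, C7, C8, D4, D8, E8, E12, G3, G11, H6, H8, H10.
Run set: B8, D4, D8, H6 (4 run).
Re-examined without running (cache reused): B9, C5, C7, C8, E8, E12, G3, G11, H8, H10.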